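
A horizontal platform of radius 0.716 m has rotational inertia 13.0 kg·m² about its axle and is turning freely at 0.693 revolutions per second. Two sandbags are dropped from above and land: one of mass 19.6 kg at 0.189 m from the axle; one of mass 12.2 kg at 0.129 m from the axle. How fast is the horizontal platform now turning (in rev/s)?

ω_f ≈ 0.648 rev/s

The added mass arrives with no angular momentum about the axle, and any external torque about the axle is negligible, so the system's angular momentum is conserved.
Added inertia Σmr² = (19.6)(0.189)² + (12.2)(0.129)² = 0.9032 kg·m²; I_f = 13.00 + 0.9032 = 13.90 kg·m².
ω_f = I_p ω_i / I_f = (13.00)(0.693) / 13.90 = 0.6480 rev/s.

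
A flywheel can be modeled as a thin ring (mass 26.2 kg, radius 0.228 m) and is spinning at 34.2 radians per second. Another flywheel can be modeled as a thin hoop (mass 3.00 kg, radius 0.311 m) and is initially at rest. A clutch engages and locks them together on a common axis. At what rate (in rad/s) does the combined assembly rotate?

|ω_f| ≈ 28.2 rad/s

No external torque acts about the common axis, so total angular momentum is conserved.
Moments of inertia: I_A = (26.2)(0.228)² = 1.362 kg·m²; I_B = (3.00)(0.311)² = 0.2902 kg·m².
Taking A's sense as positive: L = (1.362)(34.2) = 46.58 kg·m²·rad/s.
Combined I = 1.362 + 0.2902 = 1.652 kg·m².
ω_f = L / I = 46.58 / 1.652 = 28.19 rad/s.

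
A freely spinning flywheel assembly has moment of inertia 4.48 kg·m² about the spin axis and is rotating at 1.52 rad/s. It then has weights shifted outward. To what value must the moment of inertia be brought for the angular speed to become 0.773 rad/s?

Angular momentum about the spin axis is conserved since the torque about it is zero.
I₂ = I₁ω₁ / ω₂ = (4.48)(1.52) / (0.773) = 8.809 kg·m².

I₂ ≈ 8.81 kg·m²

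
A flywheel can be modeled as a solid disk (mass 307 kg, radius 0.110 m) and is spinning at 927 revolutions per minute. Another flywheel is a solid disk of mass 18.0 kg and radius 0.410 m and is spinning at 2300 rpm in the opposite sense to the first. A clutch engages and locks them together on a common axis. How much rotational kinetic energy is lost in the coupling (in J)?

ΔKE lost ≈ 47600 J

No external torque acts about the common axis, so total angular momentum is conserved.
Moments of inertia: I_A = ½(307)(0.110)² = 1.857 kg·m²; I_B = ½(18.0)(0.410)² = 1.513 kg·m².
Taking A's sense as positive: L = (1.857)(927) − (1.513)(2300) = -1758 kg·m²·rpm.
Combined I = 1.857 + 1.513 = 3.370 kg·m².
ω_f = L / I = -1758 / 3.370 = -521.6 rpm.
KE_i = ½ΣIω² = 52630 J; KE_f = ½(3.370)(54.62)² = 5028 J.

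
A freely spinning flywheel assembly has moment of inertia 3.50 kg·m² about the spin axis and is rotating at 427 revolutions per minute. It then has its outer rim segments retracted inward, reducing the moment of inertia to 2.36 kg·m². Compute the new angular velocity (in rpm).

With no external torque about the axis, L is conserved: I₁ω₁ = I₂ω₂.
ω₂ = I₁ω₁ / I₂ = (3.500)(427 rpm) / (2.360) = 633.3 rpm.

ω₂ ≈ 633 rpm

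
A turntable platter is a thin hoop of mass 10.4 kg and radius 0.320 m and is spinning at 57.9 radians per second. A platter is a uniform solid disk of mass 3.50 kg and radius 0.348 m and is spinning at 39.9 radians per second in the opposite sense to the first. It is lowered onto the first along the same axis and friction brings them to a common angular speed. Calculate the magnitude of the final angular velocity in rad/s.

No external torque acts about the common axis, so total angular momentum is conserved.
Moments of inertia: I_A = (10.4)(0.320)² = 1.065 kg·m²; I_B = ½(3.50)(0.348)² = 0.2119 kg·m².
Taking A's sense as positive: L = (1.065)(57.9) − (0.2119)(39.9) = 53.21 kg·m²·rad/s.
Combined I = 1.065 + 0.2119 = 1.277 kg·m².
ω_f = L / I = 53.21 / 1.277 = 41.67 rad/s.

|ω_f| ≈ 41.7 rad/s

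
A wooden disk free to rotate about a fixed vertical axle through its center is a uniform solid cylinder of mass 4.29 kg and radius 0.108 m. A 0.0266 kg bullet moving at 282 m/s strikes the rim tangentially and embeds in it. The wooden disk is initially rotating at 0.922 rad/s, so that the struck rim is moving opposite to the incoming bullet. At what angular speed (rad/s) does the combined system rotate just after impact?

|ω_f| ≈ 31.1 rad/s

About the axle the impulsive forces during the collision are internal, so angular momentum about that axis is conserved.
I_p = ½(4.29)(0.108)² = 0.02502 kg·m². Taking the sense of the bullet's angular momentum as positive, L_{bullet} = m v R = (0.0266)(282)(0.108) = 0.8101 kg·m²/s.
L_i = −I_p ω_p + m v R = −(0.02502)(0.922) + 0.8101 = 0.7871 kg·m²/s.
After sticking, I_f = I_p + m R² = 0.02502 + (0.0266)(0.108)² = 0.02533 kg·m².
ω_f = L_i / I_f = 0.7871 / 0.02533 = 31.07 rad/s.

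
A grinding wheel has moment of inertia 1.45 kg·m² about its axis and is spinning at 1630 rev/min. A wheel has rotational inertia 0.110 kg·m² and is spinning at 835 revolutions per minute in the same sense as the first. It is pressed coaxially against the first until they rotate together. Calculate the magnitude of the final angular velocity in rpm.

The coupling torques are internal; angular momentum about the shared axis is conserved.
Taking A's sense as positive: L = (1.450)(1630) + (0.1100)(835) = 2455 kg·m²·rpm.
Combined I = 1.450 + 0.1100 = 1.560 kg·m².
ω_f = L / I = 2455 / 1.560 = 1574 rpm.

|ω_f| ≈ 1570 rpm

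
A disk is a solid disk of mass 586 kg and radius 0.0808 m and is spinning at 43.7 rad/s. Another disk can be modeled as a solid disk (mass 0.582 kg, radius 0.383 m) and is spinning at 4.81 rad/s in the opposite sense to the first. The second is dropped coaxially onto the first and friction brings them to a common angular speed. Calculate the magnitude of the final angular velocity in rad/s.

|ω_f| ≈ 42.6 rad/s

The coupling torques are internal; angular momentum about the shared axis is conserved.
Moments of inertia: I_A = ½(586)(0.0808)² = 1.913 kg·m²; I_B = ½(0.582)(0.383)² = 0.04269 kg·m².
Taking A's sense as positive: L = (1.913)(43.7) − (0.04269)(4.81) = 83.39 kg·m²·rad/s.
Combined I = 1.913 + 0.04269 = 1.956 kg·m².
ω_f = L / I = 83.39 / 1.956 = 42.64 rad/s.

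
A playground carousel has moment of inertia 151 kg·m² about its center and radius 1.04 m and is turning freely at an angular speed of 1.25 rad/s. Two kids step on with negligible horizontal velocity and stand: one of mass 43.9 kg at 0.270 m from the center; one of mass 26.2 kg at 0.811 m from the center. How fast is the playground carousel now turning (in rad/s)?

ω_f ≈ 1.10 rad/s

The added mass arrives with no angular momentum about the center, and any external torque about the center is negligible, so the system's angular momentum is conserved.
Added inertia Σmr² = (43.9)(0.270)² + (26.2)(0.811)² = 20.43 kg·m²; I_f = 151.0 + 20.43 = 171.4 kg·m².
ω_f = I_p ω_i / I_f = (151.0)(1.25) / 171.4 = 1.101 rad/s.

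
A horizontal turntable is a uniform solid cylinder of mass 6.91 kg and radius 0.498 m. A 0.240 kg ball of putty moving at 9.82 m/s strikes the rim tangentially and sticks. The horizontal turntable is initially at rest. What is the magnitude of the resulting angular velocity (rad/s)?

|ω_f| ≈ 1.28 rad/s

About the axle the impulsive forces during the collision are internal, so angular momentum about that axis is conserved.
I_p = ½(6.91)(0.498)² = 0.8569 kg·m². Taking the sense of the ball of putty's angular momentum as positive, L_{ball} = m v R = (0.240)(9.82)(0.498) = 1.174 kg·m²/s.
L_i = 0 + 1.174 = 1.174 kg·m²/s.
After sticking, I_f = I_p + m R² = 0.8569 + (0.240)(0.498)² = 0.9164 kg·m².
ω_f = L_i / I_f = 1.174 / 0.9164 = 1.281 rad/s.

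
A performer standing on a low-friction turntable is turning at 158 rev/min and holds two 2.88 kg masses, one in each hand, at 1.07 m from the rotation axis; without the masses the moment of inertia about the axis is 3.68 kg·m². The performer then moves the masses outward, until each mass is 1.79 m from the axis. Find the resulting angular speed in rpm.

ω₂ ≈ 73.3 rpm

No external torque acts about the spin axis, so angular momentum is conserved.
I₁ = 3.68 + 2(2.88)(1.07)² = 10.27 kg·m²; I₂ = 3.68 + 2(2.88)(1.79)² = 22.14 kg·m².
ω₂ = I₁ω₁ / I₂ = (10.27)(158 rpm) / (22.14) = 73.34 rpm.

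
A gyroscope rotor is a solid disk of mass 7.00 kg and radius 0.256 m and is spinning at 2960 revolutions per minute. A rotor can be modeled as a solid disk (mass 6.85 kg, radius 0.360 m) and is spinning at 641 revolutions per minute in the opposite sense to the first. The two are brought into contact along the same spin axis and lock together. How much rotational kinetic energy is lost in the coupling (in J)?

ΔKE lost ≈ 10800 J

No external torque acts about the common axis, so total angular momentum is conserved.
Moments of inertia: I_A = ½(7.00)(0.256)² = 0.2294 kg·m²; I_B = ½(6.85)(0.360)² = 0.4439 kg·m².
Taking A's sense as positive: L = (0.2294)(2960) − (0.4439)(641) = 394.4 kg·m²·rpm.
Combined I = 0.2294 + 0.4439 = 0.6733 kg·m².
ω_f = L / I = 394.4 / 0.6733 = 585.8 rpm.
KE_i = ½ΣIω² = 12020 J; KE_f = ½(0.6733)(61.35)² = 1267 J.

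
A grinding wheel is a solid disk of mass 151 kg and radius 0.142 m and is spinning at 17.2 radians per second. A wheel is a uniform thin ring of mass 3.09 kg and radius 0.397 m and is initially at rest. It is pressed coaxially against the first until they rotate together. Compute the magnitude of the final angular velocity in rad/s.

The coupling torques are internal; angular momentum about the shared axis is conserved.
Moments of inertia: I_A = ½(151)(0.142)² = 1.522 kg·m²; I_B = (3.09)(0.397)² = 0.4870 kg·m².
Taking A's sense as positive: L = (1.522)(17.2) = 26.18 kg·m²·rad/s.
Combined I = 1.522 + 0.4870 = 2.009 kg·m².
ω_f = L / I = 26.18 / 2.009 = 13.03 rad/s.

|ω_f| ≈ 13.0 rad/s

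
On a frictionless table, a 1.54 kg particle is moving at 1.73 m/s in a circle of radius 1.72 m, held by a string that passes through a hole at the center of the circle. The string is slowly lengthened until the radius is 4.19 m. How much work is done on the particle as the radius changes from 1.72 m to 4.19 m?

Central (radial) force ⇒ zero torque about the center ⇒ m v r is constant.
v₂ = v₁ r₁ / r₂ = (1.73)(1.72) / (4.19) = 0.7102 m/s.
W = ΔKE = ½m(v₂² − v₁²) = -1.916 J.

W ≈ -1.92 J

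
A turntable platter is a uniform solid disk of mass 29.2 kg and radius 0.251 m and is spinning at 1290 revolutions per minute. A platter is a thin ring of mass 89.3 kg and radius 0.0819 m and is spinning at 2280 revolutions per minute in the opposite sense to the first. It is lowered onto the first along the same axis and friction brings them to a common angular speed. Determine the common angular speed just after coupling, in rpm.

|ω_f| ≈ 118 rpm

The coupling torques are internal; angular momentum about the shared axis is conserved.
Moments of inertia: I_A = ½(29.2)(0.251)² = 0.9198 kg·m²; I_B = (89.3)(0.0819)² = 0.5990 kg·m².
Taking A's sense as positive: L = (0.9198)(1290) − (0.5990)(2280) = -179.1 kg·m²·rpm.
Combined I = 0.9198 + 0.5990 = 1.519 kg·m².
ω_f = L / I = -179.1 / 1.519 = -117.9 rpm.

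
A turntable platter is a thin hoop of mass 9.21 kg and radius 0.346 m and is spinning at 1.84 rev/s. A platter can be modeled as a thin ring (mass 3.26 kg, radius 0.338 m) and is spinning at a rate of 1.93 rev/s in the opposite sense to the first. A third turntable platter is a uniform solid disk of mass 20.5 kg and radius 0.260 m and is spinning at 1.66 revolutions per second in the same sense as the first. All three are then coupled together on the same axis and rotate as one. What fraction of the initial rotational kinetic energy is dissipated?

fraction ≈ 0.603

The coupling torques are internal; angular momentum about the shared axis is conserved.
Moments of inertia: I_A = (9.21)(0.346)² = 1.103 kg·m²; I_B = (3.26)(0.338)² = 0.3724 kg·m²; I_C = ½(20.5)(0.260)² = 0.6929 kg·m².
Taking A's sense as positive: L = (1.103)(1.84) − (0.3724)(1.93) + (0.6929)(1.66) = 2.460 kg·m²·rev/s.
Combined I = 1.103 + 0.3724 + 0.6929 = 2.168 kg·m².
ω_f = L / I = 2.460 / 2.168 = 1.135 rev/s.
KE_i = ½ΣIω² = 138.8 J; KE_f = ½(2.168)(7.130)² = 55.11 J.
Fraction dissipated = (KE_i − KE_f)/KE_i = 0.6028.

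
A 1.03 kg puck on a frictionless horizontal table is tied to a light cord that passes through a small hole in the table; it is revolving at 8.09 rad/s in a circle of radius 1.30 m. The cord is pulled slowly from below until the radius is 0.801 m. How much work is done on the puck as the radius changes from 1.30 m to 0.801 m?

No torque about the axis ⇒ m r₁² ω₁ = m r₂² ω₂.
ω₂ = ω₁ (r₁/r₂)² = (8.09)(1.30/0.801)² = 21.31 rad/s.
W = ΔKE = ½m(v₂² − v₁²) = 93.08 J.

W ≈ 93.1 J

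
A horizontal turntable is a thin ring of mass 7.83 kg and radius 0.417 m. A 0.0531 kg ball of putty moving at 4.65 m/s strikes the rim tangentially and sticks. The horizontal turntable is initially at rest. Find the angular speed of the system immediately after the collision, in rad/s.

|ω_f| ≈ 0.0751 rad/s

The axle reaction passes through the axle and exerts no torque about it; angular momentum about the axle is conserved through the impact.
I_p = (7.83)(0.417)² = 1.362 kg·m². Taking the sense of the ball of putty's angular momentum as positive, L_{ball} = m v R = (0.0531)(4.65)(0.417) = 0.1030 kg·m²/s.
L_i = 0 + 0.1030 = 0.1030 kg·m²/s.
After sticking, I_f = I_p + m R² = 1.362 + (0.0531)(0.417)² = 1.371 kg·m².
ω_f = L_i / I_f = 0.1030 / 1.371 = 0.07511 rad/s.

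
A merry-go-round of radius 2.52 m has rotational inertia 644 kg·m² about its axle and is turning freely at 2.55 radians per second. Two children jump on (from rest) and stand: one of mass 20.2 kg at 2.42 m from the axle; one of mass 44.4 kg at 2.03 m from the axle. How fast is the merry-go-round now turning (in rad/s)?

The added mass arrives with no angular momentum about the axle, and any external torque about the axle is negligible, so the system's angular momentum is conserved.
Added inertia Σmr² = (20.2)(2.42)² + (44.4)(2.03)² = 301.3 kg·m²; I_f = 644.0 + 301.3 = 945.3 kg·m².
ω_f = I_p ω_i / I_f = (644.0)(2.55) / 945.3 = 1.737 rad/s.

ω_f ≈ 1.74 rad/s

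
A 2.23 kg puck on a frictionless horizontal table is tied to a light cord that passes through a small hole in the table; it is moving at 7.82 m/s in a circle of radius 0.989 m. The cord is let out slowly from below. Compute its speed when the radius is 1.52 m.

Central (radial) force ⇒ zero torque about the center ⇒ m v r is constant.
v₂ = v₁ r₁ / r₂ = (7.82)(0.989) / (1.52) = 5.088 m/s.

v₂ ≈ 5.09 m/s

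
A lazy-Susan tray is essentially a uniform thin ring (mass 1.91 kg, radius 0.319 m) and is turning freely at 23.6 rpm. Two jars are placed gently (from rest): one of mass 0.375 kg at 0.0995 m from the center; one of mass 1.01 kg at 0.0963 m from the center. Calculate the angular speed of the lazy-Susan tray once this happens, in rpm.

ω_f ≈ 22.1 rpm

The added mass arrives with no angular momentum about the center, and any external torque about the center is negligible, so the system's angular momentum is conserved.
I_p = (1.91)(0.319)² = 0.1944 kg·m².
Added inertia Σmr² = (0.375)(0.0995)² + (1.01)(0.0963)² = 0.01308 kg·m²; I_f = 0.1944 + 0.01308 = 0.2074 kg·m².
ω_f = I_p ω_i / I_f = (0.1944)(23.6) / 0.2074 = 22.11 rpm.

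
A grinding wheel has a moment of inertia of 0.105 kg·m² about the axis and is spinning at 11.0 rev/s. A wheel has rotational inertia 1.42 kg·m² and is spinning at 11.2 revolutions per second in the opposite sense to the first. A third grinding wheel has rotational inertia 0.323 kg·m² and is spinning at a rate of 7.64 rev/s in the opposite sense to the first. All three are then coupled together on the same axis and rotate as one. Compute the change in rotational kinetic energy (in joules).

No external torque acts about the common axis, so total angular momentum is conserved.
Taking A's sense as positive: L = (0.1050)(11.0) − (1.420)(11.2) − (0.3230)(7.64) = -17.22 kg·m²·rev/s.
Combined I = 0.1050 + 1.420 + 0.3230 = 1.848 kg·m².
ω_f = L / I = -17.22 / 1.848 = -9.316 rev/s.
KE_i = ½ΣIω² = 4139 J; KE_f = ½(1.848)(58.54)² = 3166 J.

ΔKE ≈ -973 J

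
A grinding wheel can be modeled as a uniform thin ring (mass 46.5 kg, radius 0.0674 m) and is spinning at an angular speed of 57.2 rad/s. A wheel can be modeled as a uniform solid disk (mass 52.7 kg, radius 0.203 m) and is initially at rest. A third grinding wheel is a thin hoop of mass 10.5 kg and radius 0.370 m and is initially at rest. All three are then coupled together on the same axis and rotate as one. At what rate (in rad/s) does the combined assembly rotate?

|ω_f| ≈ 4.42 rad/s

No external torque acts about the common axis, so total angular momentum is conserved.
Moments of inertia: I_A = (46.5)(0.0674)² = 0.2112 kg·m²; I_B = ½(52.7)(0.203)² = 1.086 kg·m²; I_C = (10.5)(0.370)² = 1.437 kg·m².
Taking A's sense as positive: L = (0.2112)(57.2) = 12.08 kg·m²·rad/s.
Combined I = 0.2112 + 1.086 + 1.437 = 2.735 kg·m².
ω_f = L / I = 12.08 / 2.735 = 4.419 rad/s.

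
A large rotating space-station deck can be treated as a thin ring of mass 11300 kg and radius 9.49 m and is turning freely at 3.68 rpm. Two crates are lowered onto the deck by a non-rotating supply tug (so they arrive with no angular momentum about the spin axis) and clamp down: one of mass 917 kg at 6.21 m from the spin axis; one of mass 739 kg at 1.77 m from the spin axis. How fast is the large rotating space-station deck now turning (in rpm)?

The added mass arrives with no angular momentum about the spin axis, and any external torque about the spin axis is negligible, so the system's angular momentum is conserved.
I_p = (11300)(9.49)² = 1.018e+06 kg·m².
Added inertia Σmr² = (917)(6.21)² + (739)(1.77)² = 37680 kg·m²; I_f = 1.018e+06 + 37680 = 1.055e+06 kg·m².
ω_f = I_p ω_i / I_f = (1.018e+06)(3.68) / 1.055e+06 = 3.549 rpm.

ω_f ≈ 3.55 rpm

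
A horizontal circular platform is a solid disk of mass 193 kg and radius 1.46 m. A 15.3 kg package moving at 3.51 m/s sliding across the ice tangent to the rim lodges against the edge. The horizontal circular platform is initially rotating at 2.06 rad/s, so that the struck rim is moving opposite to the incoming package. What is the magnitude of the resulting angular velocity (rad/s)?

The axle reaction passes through the central axle and exerts no torque about it; angular momentum about the central axle is conserved through the impact.
I_p = ½(193)(1.46)² = 205.7 kg·m². Taking the sense of the package's angular momentum as positive, L_{package} = m v R = (15.3)(3.51)(1.46) = 78.41 kg·m²/s.
L_i = −I_p ω_p + m v R = −(205.7)(2.06) + 78.41 = -345.3 kg·m²/s.
After sticking, I_f = I_p + m R² = 205.7 + (15.3)(1.46)² = 238.3 kg·m².
ω_f = L_i / I_f = -345.3 / 238.3 = -1.449 rad/s.

|ω_f| ≈ 1.45 rad/s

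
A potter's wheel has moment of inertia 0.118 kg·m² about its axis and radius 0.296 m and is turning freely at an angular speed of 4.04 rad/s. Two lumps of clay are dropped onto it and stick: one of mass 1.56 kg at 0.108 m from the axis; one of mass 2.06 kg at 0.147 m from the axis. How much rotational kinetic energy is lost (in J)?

No external torque acts about the axis; L_before = L_after.
Added inertia Σmr² = (1.56)(0.108)² + (2.06)(0.147)² = 0.06271 kg·m²; I_f = 0.1180 + 0.06271 = 0.1807 kg·m².
ω_f = I_p ω_i / I_f = (0.1180)(4.04) / 0.1807 = 2.638 rad/s.
KE_i = ½(0.1180)(4.040 rad/s)² = 0.9630 J; KE_f = ½(0.1807)(2.638)² = 0.6288 J.

energy lost ≈ 0.334 J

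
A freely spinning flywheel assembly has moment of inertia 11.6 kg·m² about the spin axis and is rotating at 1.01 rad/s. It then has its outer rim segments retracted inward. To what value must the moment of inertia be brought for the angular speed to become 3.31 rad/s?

Angular momentum about the spin axis is conserved since the torque about it is zero.
I₂ = I₁ω₁ / ω₂ = (11.6)(1.01) / (3.31) = 3.540 kg·m².

I₂ ≈ 3.54 kg·m²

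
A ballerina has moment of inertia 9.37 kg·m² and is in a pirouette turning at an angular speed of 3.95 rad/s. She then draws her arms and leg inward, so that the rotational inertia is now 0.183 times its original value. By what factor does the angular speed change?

No external torque acts about the spin axis, so angular momentum is conserved.
I₂ = 0.183 × 9.37 = 1.715 kg·m².
ω₂/ω₁ = I₁/I₂ = 9.370 / 1.715 = 5.464.

ω₂/ω₁ ≈ 5.46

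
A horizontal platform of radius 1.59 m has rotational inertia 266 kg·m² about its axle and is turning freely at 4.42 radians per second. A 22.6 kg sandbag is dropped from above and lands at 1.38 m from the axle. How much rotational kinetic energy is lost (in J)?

No external torque acts about the axle; L_before = L_after.
Added inertia Σmr² = (22.6)(1.38)² = 43.04 kg·m²; I_f = 266.0 + 43.04 = 309.0 kg·m².
ω_f = I_p ω_i / I_f = (266.0)(4.42) / 309.0 = 3.804 rad/s.
KE_i = ½(266.0)(4.420 rad/s)² = 2598 J; KE_f = ½(309.0)(3.804)² = 2236 J.

energy lost ≈ 362 J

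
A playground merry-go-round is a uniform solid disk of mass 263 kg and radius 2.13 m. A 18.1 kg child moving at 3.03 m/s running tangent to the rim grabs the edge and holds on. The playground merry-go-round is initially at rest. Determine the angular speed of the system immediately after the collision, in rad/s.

The axle reaction passes through the axle and exerts no torque about it; angular momentum about the axle is conserved through the impact.
I_p = ½(263)(2.13)² = 596.6 kg·m². Taking the sense of the child's angular momentum as positive, L_{child} = m v R = (18.1)(3.03)(2.13) = 116.8 kg·m²/s.
L_i = 0 + 116.8 = 116.8 kg·m²/s.
After sticking, I_f = I_p + m R² = 596.6 + (18.1)(2.13)² = 678.7 kg·m².
ω_f = L_i / I_f = 116.8 / 678.7 = 0.1721 rad/s.

|ω_f| ≈ 0.172 rad/s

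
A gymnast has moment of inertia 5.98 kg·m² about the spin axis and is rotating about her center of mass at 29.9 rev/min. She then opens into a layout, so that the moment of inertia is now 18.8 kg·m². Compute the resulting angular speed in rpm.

ω₂ ≈ 9.51 rpm

No external torque acts about the spin axis, so angular momentum is conserved.
ω₂ = I₁ω₁ / I₂ = (5.980)(29.9 rpm) / (18.80) = 9.511 rpm.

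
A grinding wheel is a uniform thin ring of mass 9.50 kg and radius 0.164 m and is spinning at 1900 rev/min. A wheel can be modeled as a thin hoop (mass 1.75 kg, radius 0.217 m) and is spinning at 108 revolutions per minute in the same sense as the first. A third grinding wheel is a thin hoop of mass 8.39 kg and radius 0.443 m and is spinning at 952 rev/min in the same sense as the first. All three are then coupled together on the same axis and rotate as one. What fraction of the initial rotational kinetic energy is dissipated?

The coupling torques are internal; angular momentum about the shared axis is conserved.
Moments of inertia: I_A = (9.50)(0.164)² = 0.2555 kg·m²; I_B = (1.75)(0.217)² = 0.08241 kg·m²; I_C = (8.39)(0.443)² = 1.647 kg·m².
Taking A's sense as positive: L = (0.2555)(1900) + (0.08241)(108) + (1.647)(952) = 2062 kg·m²·rpm.
Combined I = 0.2555 + 0.08241 + 1.647 = 1.984 kg·m².
ω_f = L / I = 2062 / 1.984 = 1039 rpm.
KE_i = ½ΣIω² = 13250 J; KE_f = ½(1.984)(108.8)² = 11750 J.
Fraction dissipated = (KE_i − KE_f)/KE_i = 0.1131.

fraction ≈ 0.113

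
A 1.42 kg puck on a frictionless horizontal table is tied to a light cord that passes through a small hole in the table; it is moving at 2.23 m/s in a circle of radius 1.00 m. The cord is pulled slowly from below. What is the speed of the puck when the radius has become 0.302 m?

v₂ ≈ 7.38 m/s

Central (radial) force ⇒ zero torque about the center ⇒ m v r is constant.
v₂ = v₁ r₁ / r₂ = (2.23)(1.00) / (0.302) = 7.384 m/s.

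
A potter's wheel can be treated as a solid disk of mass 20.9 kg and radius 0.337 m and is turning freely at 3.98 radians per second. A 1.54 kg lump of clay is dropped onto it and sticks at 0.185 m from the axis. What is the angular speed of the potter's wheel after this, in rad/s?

ω_f ≈ 3.81 rad/s

The added mass arrives with no angular momentum about the axis, and any external torque about the axis is negligible, so the system's angular momentum is conserved.
I_p = ½(20.9)(0.337)² = 1.187 kg·m².
Added inertia Σmr² = (1.54)(0.185)² = 0.05271 kg·m²; I_f = 1.187 + 0.05271 = 1.240 kg·m².
ω_f = I_p ω_i / I_f = (1.187)(3.98) / 1.240 = 3.811 rad/s.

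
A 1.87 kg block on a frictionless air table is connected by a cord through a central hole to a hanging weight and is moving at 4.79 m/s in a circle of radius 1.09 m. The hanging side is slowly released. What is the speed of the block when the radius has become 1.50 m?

v₂ ≈ 3.48 m/s

Central (radial) force ⇒ zero torque about the center ⇒ m v r is constant.
v₂ = v₁ r₁ / r₂ = (4.79)(1.09) / (1.50) = 3.481 m/s.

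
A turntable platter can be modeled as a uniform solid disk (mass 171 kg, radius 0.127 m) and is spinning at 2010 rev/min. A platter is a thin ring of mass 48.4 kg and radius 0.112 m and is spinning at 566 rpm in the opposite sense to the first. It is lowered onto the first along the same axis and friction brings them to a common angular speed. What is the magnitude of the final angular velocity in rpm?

|ω_f| ≈ 1220 rpm

The coupling torques are internal; angular momentum about the shared axis is conserved.
Moments of inertia: I_A = ½(171)(0.127)² = 1.379 kg·m²; I_B = (48.4)(0.112)² = 0.6071 kg·m².
Taking A's sense as positive: L = (1.379)(2010) − (0.6071)(566) = 2428 kg·m²·rpm.
Combined I = 1.379 + 0.6071 = 1.986 kg·m².
ω_f = L / I = 2428 / 1.986 = 1223 rpm.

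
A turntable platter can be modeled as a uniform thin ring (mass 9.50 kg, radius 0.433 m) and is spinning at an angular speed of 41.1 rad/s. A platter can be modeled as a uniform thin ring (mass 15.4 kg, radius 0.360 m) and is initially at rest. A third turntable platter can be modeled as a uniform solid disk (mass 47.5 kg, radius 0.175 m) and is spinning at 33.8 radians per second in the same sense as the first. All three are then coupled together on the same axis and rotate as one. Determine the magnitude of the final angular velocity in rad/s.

|ω_f| ≈ 21.7 rad/s

No external torque acts about the common axis, so total angular momentum is conserved.
Moments of inertia: I_A = (9.50)(0.433)² = 1.781 kg·m²; I_B = (15.4)(0.360)² = 1.996 kg·m²; I_C = ½(47.5)(0.175)² = 0.7273 kg·m².
Taking A's sense as positive: L = (1.781)(41.1) + (0.7273)(33.8) = 97.79 kg·m²·rad/s.
Combined I = 1.781 + 1.996 + 0.7273 = 4.504 kg·m².
ω_f = L / I = 97.79 / 4.504 = 21.71 rad/s.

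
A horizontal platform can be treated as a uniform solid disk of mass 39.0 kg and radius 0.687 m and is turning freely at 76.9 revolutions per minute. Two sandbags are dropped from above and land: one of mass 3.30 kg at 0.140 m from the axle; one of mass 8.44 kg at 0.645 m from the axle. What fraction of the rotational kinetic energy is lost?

No external torque acts about the axle; L_before = L_after.
I_p = ½(39.0)(0.687)² = 9.203 kg·m².
Added inertia Σmr² = (3.30)(0.140)² + (8.44)(0.645)² = 3.576 kg·m²; I_f = 9.203 + 3.576 = 12.78 kg·m².
ω_f = I_p ω_i / I_f = (9.203)(76.9) / 12.78 = 55.38 rpm.
KE_i = ½(9.203)(8.053 rad/s)² = 298.4 J; KE_f = ½(12.78)(5.800)² = 214.9 J.
Fraction lost = 0.2798.

fraction ≈ 0.280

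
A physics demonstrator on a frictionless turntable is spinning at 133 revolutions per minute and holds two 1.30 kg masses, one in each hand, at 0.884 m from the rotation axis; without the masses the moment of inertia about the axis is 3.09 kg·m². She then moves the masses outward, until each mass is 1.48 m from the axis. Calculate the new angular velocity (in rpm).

Angular momentum about the spin axis is conserved since the torque about it is zero.
I₁ = 3.09 + 2(1.30)(0.884)² = 5.122 kg·m²; I₂ = 3.09 + 2(1.30)(1.48)² = 8.785 kg·m².
ω₂ = I₁ω₁ / I₂ = (5.122)(133 rpm) / (8.785) = 77.54 rpm.

ω₂ ≈ 77.5 rpm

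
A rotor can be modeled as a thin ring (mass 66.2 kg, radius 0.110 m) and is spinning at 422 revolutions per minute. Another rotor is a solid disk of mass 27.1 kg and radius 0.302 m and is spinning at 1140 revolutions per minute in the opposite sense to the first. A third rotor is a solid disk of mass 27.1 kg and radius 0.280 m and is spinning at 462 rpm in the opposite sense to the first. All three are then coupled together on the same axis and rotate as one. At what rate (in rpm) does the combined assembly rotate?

The coupling torques are internal; angular momentum about the shared axis is conserved.
Moments of inertia: I_A = (66.2)(0.110)² = 0.8010 kg·m²; I_B = ½(27.1)(0.302)² = 1.236 kg·m²; I_C = ½(27.1)(0.280)² = 1.062 kg·m².
Taking A's sense as positive: L = (0.8010)(422) − (1.236)(1140) − (1.062)(462) = -1562 kg·m²·rpm.
Combined I = 0.8010 + 1.236 + 1.062 = 3.099 kg·m².
ω_f = L / I = -1562 / 3.099 = -503.9 rpm.

|ω_f| ≈ 504 rpm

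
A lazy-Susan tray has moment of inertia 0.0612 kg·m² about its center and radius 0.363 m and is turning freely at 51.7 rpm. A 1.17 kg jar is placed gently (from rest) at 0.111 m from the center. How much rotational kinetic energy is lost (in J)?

energy lost ≈ 0.171 J

The added mass arrives with no angular momentum about the center, and any external torque about the center is negligible, so the system's angular momentum is conserved.
Added inertia Σmr² = (1.17)(0.111)² = 0.01442 kg·m²; I_f = 0.06120 + 0.01442 = 0.07562 kg·m².
ω_f = I_p ω_i / I_f = (0.06120)(51.7) / 0.07562 = 41.84 rpm.
KE_i = ½(0.06120)(5.414 rad/s)² = 0.8969 J; KE_f = ½(0.07562)(4.382)² = 0.7259 J.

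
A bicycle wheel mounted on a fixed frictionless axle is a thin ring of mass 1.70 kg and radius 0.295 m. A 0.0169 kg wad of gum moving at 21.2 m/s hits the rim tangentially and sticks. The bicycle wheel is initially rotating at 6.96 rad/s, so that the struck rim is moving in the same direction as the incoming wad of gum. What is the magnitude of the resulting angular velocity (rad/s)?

|ω_f| ≈ 7.60 rad/s

The axle reaction passes through the axle and exerts no torque about it; angular momentum about the axle is conserved through the impact.
I_p = (1.70)(0.295)² = 0.1479 kg·m². Taking the sense of the wad of gum's angular momentum as positive, L_{wad} = m v R = (0.0169)(21.2)(0.295) = 0.1057 kg·m²/s.
L_i = +I_p ω_p + m v R = +(0.1479)(6.96) + 0.1057 = 1.135 kg·m²/s.
After sticking, I_f = I_p + m R² = 0.1479 + (0.0169)(0.295)² = 0.1494 kg·m².
ω_f = L_i / I_f = 1.135 / 0.1494 = 7.599 rad/s.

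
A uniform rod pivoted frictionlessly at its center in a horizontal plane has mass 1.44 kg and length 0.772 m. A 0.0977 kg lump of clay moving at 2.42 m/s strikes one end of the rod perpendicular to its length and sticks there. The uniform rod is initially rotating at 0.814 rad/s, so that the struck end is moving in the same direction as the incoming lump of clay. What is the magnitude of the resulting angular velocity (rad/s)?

About the pivot the impulsive forces during the collision are internal, so angular momentum about that axis is conserved.
I_p = (1/12)(1.44)(0.772)² = 0.07152 kg·m². Taking the sense of the lump of clay's angular momentum as positive, L_{lump} = m v R = (0.0977)(2.42)(0.772/2) = 0.09126 kg·m²/s.
L_i = +I_p ω_p + m v R = +(0.07152)(0.814) + 0.09126 = 0.1495 kg·m²/s.
After sticking, I_f = I_p + m R² = 0.07152 + (0.0977)(0.772/2)² = 0.08607 kg·m².
ω_f = L_i / I_f = 0.1495 / 0.08607 = 1.737 rad/s.

|ω_f| ≈ 1.74 rad/s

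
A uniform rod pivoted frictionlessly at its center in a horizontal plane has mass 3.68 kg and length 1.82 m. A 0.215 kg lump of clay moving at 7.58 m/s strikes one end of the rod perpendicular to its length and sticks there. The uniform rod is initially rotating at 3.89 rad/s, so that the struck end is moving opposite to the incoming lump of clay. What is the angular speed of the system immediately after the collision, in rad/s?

|ω_f| ≈ 2.07 rad/s

The axle reaction passes through the pivot and exerts no torque about it; angular momentum about the pivot is conserved through the impact.
I_p = (1/12)(3.68)(1.82)² = 1.016 kg·m². Taking the sense of the lump of clay's angular momentum as positive, L_{lump} = m v R = (0.215)(7.58)(1.82/2) = 1.483 kg·m²/s.
L_i = −I_p ω_p + m v R = −(1.016)(3.89) + 1.483 = -2.468 kg·m²/s.
After sticking, I_f = I_p + m R² = 1.016 + (0.215)(1.82/2)² = 1.194 kg·m².
ω_f = L_i / I_f = -2.468 / 1.194 = -2.068 rad/s.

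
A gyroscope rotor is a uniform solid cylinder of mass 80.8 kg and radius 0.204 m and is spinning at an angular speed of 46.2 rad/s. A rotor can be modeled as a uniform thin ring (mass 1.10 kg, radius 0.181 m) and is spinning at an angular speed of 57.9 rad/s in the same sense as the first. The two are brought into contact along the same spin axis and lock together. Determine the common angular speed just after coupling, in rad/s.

|ω_f| ≈ 46.4 rad/s

The coupling torques are internal; angular momentum about the shared axis is conserved.
Moments of inertia: I_A = ½(80.8)(0.204)² = 1.681 kg·m²; I_B = (1.10)(0.181)² = 0.03604 kg·m².
Taking A's sense as positive: L = (1.681)(46.2) + (0.03604)(57.9) = 79.76 kg·m²·rad/s.
Combined I = 1.681 + 0.03604 = 1.717 kg·m².
ω_f = L / I = 79.76 / 1.717 = 46.45 rad/s.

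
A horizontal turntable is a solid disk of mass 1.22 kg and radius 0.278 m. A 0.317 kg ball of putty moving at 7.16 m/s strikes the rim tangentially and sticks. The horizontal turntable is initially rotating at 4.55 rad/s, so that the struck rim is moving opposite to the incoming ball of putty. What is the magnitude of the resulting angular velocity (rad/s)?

|ω_f| ≈ 5.81 rad/s

The axle reaction passes through the axle and exerts no torque about it; angular momentum about the axle is conserved through the impact.
I_p = ½(1.22)(0.278)² = 0.04714 kg·m². Taking the sense of the ball of putty's angular momentum as positive, L_{ball} = m v R = (0.317)(7.16)(0.278) = 0.6310 kg·m²/s.
L_i = −I_p ω_p + m v R = −(0.04714)(4.55) + 0.6310 = 0.4165 kg·m²/s.
After sticking, I_f = I_p + m R² = 0.04714 + (0.317)(0.278)² = 0.07164 kg·m².
ω_f = L_i / I_f = 0.4165 / 0.07164 = 5.813 rad/s.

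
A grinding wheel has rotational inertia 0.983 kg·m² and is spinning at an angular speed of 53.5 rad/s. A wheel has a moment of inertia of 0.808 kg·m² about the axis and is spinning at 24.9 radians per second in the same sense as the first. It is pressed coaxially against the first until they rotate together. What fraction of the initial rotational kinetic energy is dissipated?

fraction ≈ 0.109

The coupling torques are internal; angular momentum about the shared axis is conserved.
Taking A's sense as positive: L = (0.9830)(53.5) + (0.8080)(24.9) = 72.71 kg·m²·rad/s.
Combined I = 0.9830 + 0.8080 = 1.791 kg·m².
ω_f = L / I = 72.71 / 1.791 = 40.60 rad/s.
KE_i = ½ΣIω² = 1657 J; KE_f = ½(1.791)(40.60)² = 1476 J.
Fraction dissipated = (KE_i − KE_f)/KE_i = 0.1094.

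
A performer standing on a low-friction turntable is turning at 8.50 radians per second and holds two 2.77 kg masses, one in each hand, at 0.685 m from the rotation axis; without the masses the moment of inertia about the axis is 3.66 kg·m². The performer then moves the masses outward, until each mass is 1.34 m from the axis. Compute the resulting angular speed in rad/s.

ω₂ ≈ 3.91 rad/s

No external torque acts about the spin axis, so angular momentum is conserved.
I₁ = 3.66 + 2(2.77)(0.685)² = 6.260 kg·m²; I₂ = 3.66 + 2(2.77)(1.34)² = 13.61 kg·m².
ω₂ = I₁ω₁ / I₂ = (6.260)(8.50 rad/s) / (13.61) = 3.910 rad/s.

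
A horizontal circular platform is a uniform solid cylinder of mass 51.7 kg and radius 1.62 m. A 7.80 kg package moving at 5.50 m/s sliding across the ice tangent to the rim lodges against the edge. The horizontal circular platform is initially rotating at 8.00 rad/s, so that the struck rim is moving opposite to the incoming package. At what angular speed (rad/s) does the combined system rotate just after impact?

|ω_f| ≈ 5.36 rad/s

The axle reaction passes through the central axle and exerts no torque about it; angular momentum about the central axle is conserved through the impact.
I_p = ½(51.7)(1.62)² = 67.84 kg·m². Taking the sense of the package's angular momentum as positive, L_{package} = m v R = (7.80)(5.50)(1.62) = 69.50 kg·m²/s.
L_i = −I_p ω_p + m v R = −(67.84)(8.00) + 69.50 = -473.2 kg·m²/s.
After sticking, I_f = I_p + m R² = 67.84 + (7.80)(1.62)² = 88.31 kg·m².
ω_f = L_i / I_f = -473.2 / 88.31 = -5.359 rad/s.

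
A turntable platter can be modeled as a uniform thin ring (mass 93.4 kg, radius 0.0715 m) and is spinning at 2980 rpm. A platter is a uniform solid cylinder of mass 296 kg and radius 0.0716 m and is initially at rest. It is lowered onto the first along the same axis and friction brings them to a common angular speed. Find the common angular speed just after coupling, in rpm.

|ω_f| ≈ 1150 rpm

No external torque acts about the common axis, so total angular momentum is conserved.
Moments of inertia: I_A = (93.4)(0.0715)² = 0.4775 kg·m²; I_B = ½(296)(0.0716)² = 0.7587 kg·m².
Taking A's sense as positive: L = (0.4775)(2980) = 1423 kg·m²·rpm.
Combined I = 0.4775 + 0.7587 = 1.236 kg·m².
ω_f = L / I = 1423 / 1.236 = 1151 rpm.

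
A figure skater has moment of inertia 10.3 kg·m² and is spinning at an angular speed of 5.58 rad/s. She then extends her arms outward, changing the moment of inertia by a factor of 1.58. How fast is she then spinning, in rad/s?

Angular momentum about the spin axis is conserved since the torque about it is zero.
I₂ = 1.58 × 10.3 = 16.27 kg·m².
ω₂ = I₁ω₁ / I₂ = (10.30)(5.58 rad/s) / (16.27) = 3.532 rad/s.

ω₂ ≈ 3.53 rad/s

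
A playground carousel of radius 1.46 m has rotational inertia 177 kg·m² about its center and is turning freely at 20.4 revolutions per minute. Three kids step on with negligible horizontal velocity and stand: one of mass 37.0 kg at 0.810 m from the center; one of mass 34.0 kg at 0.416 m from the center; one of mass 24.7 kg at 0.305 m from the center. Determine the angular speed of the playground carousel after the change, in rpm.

ω_f ≈ 17.2 rpm

No external torque acts about the center; L_before = L_after.
Added inertia Σmr² = (37.0)(0.810)² + (34.0)(0.416)² + (24.7)(0.305)² = 32.46 kg·m²; I_f = 177.0 + 32.46 = 209.5 kg·m².
ω_f = I_p ω_i / I_f = (177.0)(20.4) / 209.5 = 17.24 rpm.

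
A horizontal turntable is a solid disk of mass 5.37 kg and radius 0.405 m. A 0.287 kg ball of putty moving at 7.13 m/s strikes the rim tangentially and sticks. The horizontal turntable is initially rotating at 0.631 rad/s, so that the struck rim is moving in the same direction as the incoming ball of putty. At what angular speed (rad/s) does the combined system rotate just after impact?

|ω_f| ≈ 2.27 rad/s

About the axle the impulsive forces during the collision are internal, so angular momentum about that axis is conserved.
I_p = ½(5.37)(0.405)² = 0.4404 kg·m². Taking the sense of the ball of putty's angular momentum as positive, L_{ball} = m v R = (0.287)(7.13)(0.405) = 0.8288 kg·m²/s.
L_i = +I_p ω_p + m v R = +(0.4404)(0.631) + 0.8288 = 1.107 kg·m²/s.
After sticking, I_f = I_p + m R² = 0.4404 + (0.287)(0.405)² = 0.4875 kg·m².
ω_f = L_i / I_f = 1.107 / 0.4875 = 2.270 rad/s.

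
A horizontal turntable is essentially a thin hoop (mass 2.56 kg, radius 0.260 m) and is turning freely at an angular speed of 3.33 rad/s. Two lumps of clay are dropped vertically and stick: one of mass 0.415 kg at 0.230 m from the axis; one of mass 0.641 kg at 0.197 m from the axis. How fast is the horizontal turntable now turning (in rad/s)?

No external torque acts about the axis; L_before = L_after.
I_p = (2.56)(0.260)² = 0.1731 kg·m².
Added inertia Σmr² = (0.415)(0.230)² + (0.641)(0.197)² = 0.04683 kg·m²; I_f = 0.1731 + 0.04683 = 0.2199 kg·m².
ω_f = I_p ω_i / I_f = (0.1731)(3.33) / 0.2199 = 2.621 rad/s.

ω_f ≈ 2.62 rad/s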